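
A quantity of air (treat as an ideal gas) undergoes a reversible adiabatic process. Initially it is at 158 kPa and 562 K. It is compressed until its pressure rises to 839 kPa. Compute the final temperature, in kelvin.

T₂ ≈ 906 K

Along an adiabat T P^((1−γ)/γ) is constant, so T₂ = T₁ (P₂/P₁)^((γ−1)/γ).
For a diatomic ideal gas γ = 7/5, so (γ−1)/γ = 2/7.
T₂ = 562 × (839/158)^(2/7) = 905.5 K.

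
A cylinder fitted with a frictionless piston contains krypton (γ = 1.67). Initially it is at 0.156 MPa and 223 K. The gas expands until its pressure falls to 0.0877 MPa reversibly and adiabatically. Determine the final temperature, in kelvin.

T₂ ≈ 177 K

Adiabatic: T₂/T₁ = (P₂/P₁)^((γ−1)/γ).
T₂ = 223 × (0.0877/0.156)^(0.401) = 177 K.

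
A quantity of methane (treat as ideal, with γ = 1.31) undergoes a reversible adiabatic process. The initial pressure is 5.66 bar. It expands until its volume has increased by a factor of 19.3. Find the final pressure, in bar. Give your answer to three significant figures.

P₂ ≈ 0.117 bar

Adiabatic: P₁V₁^γ = P₂V₂^γ ⇒ P₂ = P₁ (V₁/V₂)^γ.
P₂ = 5.66 × (1/19.3)^(1.31) = 0.1171 bar.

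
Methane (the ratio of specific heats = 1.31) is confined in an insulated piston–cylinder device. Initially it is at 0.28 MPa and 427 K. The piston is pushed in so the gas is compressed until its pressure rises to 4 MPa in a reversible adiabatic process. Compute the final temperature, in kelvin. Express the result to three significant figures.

T₂ ≈ 801 K

Adiabatic: T₂/T₁ = (P₂/P₁)^((γ−1)/γ).
T₂ = 427 × (4/0.28)^(0.237) = 801.2 K.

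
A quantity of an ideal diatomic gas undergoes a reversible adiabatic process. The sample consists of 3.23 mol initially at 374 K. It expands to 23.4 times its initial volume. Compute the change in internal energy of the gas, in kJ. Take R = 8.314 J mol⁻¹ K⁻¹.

ΔU ≈ -18.0 kJ

For a reversible adiabat TV^(γ−1) is constant, so T₂ = T₁ (V₁/V₂)^(γ−1).
γ = 7/5 for a diatomic ideal gas, so γ−1 = 2/5.
T₂ = 374 × (1/23.4)^(2/5) = 106 K.
Q = 0, so ΔU = W_on_gas = nCᵥΔT with Cᵥ = R/(γ−1) = 20.79 J/(mol·K).
ΔU = 3.23 × 20.79 × (106 − 374) = -17990 J.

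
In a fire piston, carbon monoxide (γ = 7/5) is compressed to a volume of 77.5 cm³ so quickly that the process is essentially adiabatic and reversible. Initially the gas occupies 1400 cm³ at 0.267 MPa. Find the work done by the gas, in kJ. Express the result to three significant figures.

W ≈ -2.04 kJ

P₂ = P₁(V₁/V₂)^γ = 0.267×(1400/77.5)^(7/5) = 15.35 MPa.
For a reversible adiabat, W_by_gas = (P₁V₁ − P₂V₂)/(γ−1).
W_by = (267000×0.0014 − 1.535×10^7×7.75×10^-5) / (2/5) = -2039 J.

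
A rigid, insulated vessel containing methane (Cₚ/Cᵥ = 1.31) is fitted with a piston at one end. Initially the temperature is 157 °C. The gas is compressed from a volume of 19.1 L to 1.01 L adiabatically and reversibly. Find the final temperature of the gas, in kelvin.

T₂ ≈ 1070 K

For a reversible adiabat TV^(γ−1) is constant, so T₂ = T₁ (V₁/V₂)^(γ−1).
T₁ = 157 °C = 430.1 K.
T₂ = 430.1 × (19.1/1.01)^(0.31) = 1070 K.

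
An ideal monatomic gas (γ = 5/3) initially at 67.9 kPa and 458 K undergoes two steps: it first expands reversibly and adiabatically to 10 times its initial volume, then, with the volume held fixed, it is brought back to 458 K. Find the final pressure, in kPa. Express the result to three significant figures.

P₃ ≈ 6.79 kPa

Adiabatic step (PV^γ = const): P₂ = 67.9×(1/10)^(5/3) = 1.463 kPa; T₂ = 458×(1/10)^(2/3) = 98.67 K.
Isochoric: P₃ = P₂(T₃/T₂) = 1.463 × (458/98.67) = 6.79 kPa.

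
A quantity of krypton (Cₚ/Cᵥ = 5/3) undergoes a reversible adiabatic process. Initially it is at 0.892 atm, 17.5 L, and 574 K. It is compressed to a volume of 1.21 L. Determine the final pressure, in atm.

P₂ ≈ 76.6 atm

Since PV^γ is constant along a reversible adiabat, P₂ = P₁ (V₁/V₂)^γ.
P₂ = 0.892 × (17.5/1.21)^(5/3) = 76.58 atm.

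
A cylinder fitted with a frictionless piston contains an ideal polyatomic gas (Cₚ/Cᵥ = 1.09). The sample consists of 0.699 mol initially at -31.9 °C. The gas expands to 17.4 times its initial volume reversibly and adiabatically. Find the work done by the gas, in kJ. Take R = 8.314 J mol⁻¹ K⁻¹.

For a reversible adiabat TV^(γ−1) is constant, so T₂ = T₁ (V₁/V₂)^(γ−1).
T₁ = -31.9 °C = 241.2 K.
T₂ = 241.2 × (1/17.4)^(0.09) = 186.6 K.
Q = 0, so ΔU = W_on_gas = nCᵥΔT with Cᵥ = R/(γ−1) = 92.38 J/(mol·K).
ΔU = 0.699 × 92.38 × (186.6 − 241.2) = -3531 J.
Work done by the gas = −ΔU = 3531 J.

W ≈ 3.53 kJ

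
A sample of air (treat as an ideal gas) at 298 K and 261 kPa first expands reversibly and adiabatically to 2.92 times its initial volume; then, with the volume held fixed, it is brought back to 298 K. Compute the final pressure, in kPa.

For a diatomic ideal gas γ = 7/5.
Adiabatic step (PV^γ = const): P₂ = 261×(1/2.92)^(7/5) = 58.22 kPa; T₂ = 298×(1/2.92)^(2/5) = 194.1 K.
Isochoric: P₃ = P₂(T₃/T₂) = 58.22 × (298/194.1) = 89.38 kPa.

P₃ ≈ 89.4 kPa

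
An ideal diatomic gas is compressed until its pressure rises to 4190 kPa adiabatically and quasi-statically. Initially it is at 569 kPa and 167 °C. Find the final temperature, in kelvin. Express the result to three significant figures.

T₂ ≈ 779 K

Adiabatic: T₂/T₁ = (P₂/P₁)^((γ−1)/γ).
For a diatomic ideal gas γ = 7/5, so (γ−1)/γ = 2/7.
T₁ = 167 °C = 440.1 K.
T₂ = 440.1 × (4190/569)^(2/7) = 778.7 K.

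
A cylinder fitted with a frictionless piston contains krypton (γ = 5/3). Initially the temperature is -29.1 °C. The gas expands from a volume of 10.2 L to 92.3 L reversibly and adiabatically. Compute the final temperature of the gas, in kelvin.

T₂ ≈ 56.2 K

For a reversible adiabat TV^(γ−1) is constant, so T₂ = T₁ (V₁/V₂)^(γ−1).
T₁ = -29.1 °C = 244 K.
T₂ = 244 × (10.2/92.3)^(2/3) = 56.2 K.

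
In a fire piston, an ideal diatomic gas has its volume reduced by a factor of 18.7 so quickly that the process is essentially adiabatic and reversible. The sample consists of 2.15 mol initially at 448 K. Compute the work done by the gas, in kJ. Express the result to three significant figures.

W ≈ -44.6 kJ

Adiabatic: T₁V₁^(γ−1) = T₂V₂^(γ−1) ⇒ T₂ = T₁ (V₁/V₂)^(γ−1).
γ = 7/5 for a diatomic ideal gas, so γ−1 = 2/5.
T₂ = 448 × 18.7^(2/5) = 1445 K.
Q = 0, so ΔU = W_on_gas = nCᵥΔT with Cᵥ = R/(γ−1) = 20.79 J/(mol·K).
ΔU = 2.15 × 20.79 × (1445 − 448) = 44580 J.
Work done by the gas = −ΔU = -44580 J.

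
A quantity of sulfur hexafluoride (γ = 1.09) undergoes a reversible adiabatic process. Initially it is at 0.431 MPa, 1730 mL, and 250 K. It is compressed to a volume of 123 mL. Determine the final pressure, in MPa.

Since PV^γ is constant along a reversible adiabat, P₂ = P₁ (V₁/V₂)^γ.
P₂ = 0.431 × (1730/123)^(1.09) = 7.69 MPa.

P₂ ≈ 7.69 MPa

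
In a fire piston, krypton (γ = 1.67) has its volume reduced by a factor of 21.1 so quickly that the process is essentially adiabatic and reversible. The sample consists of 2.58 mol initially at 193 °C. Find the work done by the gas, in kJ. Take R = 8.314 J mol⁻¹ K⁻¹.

For a reversible adiabat TV^(γ−1) is constant, so T₂ = T₁ (V₁/V₂)^(γ−1).
T₁ = 193 °C = 466.1 K.
T₂ = 466.1 × 21.1^(0.67) = 3596 K.
Q = 0, so ΔU = W_on_gas = nCᵥΔT with Cᵥ = R/(γ−1) = 12.41 J/(mol·K).
ΔU = 2.58 × 12.41 × (3596 − 466.1) = 100200 J.
Work done by the gas = −ΔU = -100200 J.

W ≈ -100 kJ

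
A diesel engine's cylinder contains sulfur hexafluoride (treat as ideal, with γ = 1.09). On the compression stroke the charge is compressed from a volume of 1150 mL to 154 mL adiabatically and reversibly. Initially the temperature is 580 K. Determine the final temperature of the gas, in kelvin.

Adiabatic: T₁V₁^(γ−1) = T₂V₂^(γ−1) ⇒ T₂ = T₁ (V₁/V₂)^(γ−1).
T₂ = 580 × (1150/154)^(0.09) = 695 K.

T₂ ≈ 695 K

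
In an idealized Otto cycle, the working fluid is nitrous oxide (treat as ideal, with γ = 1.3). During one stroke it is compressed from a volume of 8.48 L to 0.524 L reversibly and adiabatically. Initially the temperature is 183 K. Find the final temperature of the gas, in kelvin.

T₂ ≈ 422 K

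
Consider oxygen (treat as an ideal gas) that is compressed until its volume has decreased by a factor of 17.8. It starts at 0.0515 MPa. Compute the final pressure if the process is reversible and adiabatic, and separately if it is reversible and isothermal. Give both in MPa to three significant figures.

adiabatic: 2.90 MPa; isothermal: 0.917 MPa

For a diatomic ideal gas γ = 7/5.
Isothermal: P₂ = P₁(V₁/V₂) = 0.0515×17.8 = 0.9167 MPa.
Adiabatic: P₂ = P₁(V₁/V₂)^γ = 0.0515×17.8^(7/5) = 2.9 MPa.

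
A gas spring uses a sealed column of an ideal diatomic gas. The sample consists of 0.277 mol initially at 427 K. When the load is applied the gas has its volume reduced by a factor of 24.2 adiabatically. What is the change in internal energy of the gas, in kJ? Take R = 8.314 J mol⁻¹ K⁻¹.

For a reversible adiabat TV^(γ−1) is constant, so T₂ = T₁ (V₁/V₂)^(γ−1).
γ = 7/5 for a diatomic ideal gas, so γ−1 = 2/5.
T₂ = 427 × 24.2^(2/5) = 1527 K.
Q = 0, so ΔU = W_on_gas = nCᵥΔT with Cᵥ = R/(γ−1) = 20.79 J/(mol·K).
ΔU = 0.277 × 20.79 × (1527 − 427) = 6336 J.

ΔU ≈ 6.34 kJ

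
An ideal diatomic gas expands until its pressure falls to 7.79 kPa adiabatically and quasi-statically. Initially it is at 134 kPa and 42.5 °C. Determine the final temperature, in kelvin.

T₂ ≈ 140 K

Along an adiabat T P^((1−γ)/γ) is constant, so T₂ = T₁ (P₂/P₁)^((γ−1)/γ).
For a diatomic ideal gas γ = 7/5, so (γ−1)/γ = 2/7.
T₁ = 42.5 °C = 315.6 K.
T₂ = 315.6 × (7.79/134)^(2/7) = 140 K.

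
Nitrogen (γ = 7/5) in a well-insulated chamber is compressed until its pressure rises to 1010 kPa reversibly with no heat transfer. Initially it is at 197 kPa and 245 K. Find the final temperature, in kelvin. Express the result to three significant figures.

T₂ ≈ 391 K

Along an adiabat T P^((1−γ)/γ) is constant, so T₂ = T₁ (P₂/P₁)^((γ−1)/γ).
T₂ = 245 × (1010/197)^(2/7) = 390.8 K.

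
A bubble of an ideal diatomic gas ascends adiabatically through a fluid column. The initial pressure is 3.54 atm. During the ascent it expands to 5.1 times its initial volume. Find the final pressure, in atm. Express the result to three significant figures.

Adiabatic: P₁V₁^γ = P₂V₂^γ ⇒ P₂ = P₁ (V₁/V₂)^γ.
For a diatomic ideal gas γ = 7/5.
P₂ = 3.54 × (1/5.1)^(7/5) = 0.3617 atm.

P₂ ≈ 0.362 atm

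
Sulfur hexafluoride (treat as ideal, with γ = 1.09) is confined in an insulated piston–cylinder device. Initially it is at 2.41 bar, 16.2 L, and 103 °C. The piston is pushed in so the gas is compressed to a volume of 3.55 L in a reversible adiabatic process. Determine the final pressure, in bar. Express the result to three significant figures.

Since PV^γ is constant along a reversible adiabat, P₂ = P₁ (V₁/V₂)^γ.
P₂ = 2.41 × (16.2/3.55)^(1.09) = 12.61 bar.

P₂ ≈ 12.6 bar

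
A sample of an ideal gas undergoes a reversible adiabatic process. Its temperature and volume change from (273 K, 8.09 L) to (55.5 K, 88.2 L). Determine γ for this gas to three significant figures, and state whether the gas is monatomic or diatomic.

TV^(γ−1) = const ⇒ γ − 1 = ln(T₂/T₁) / ln(V₁/V₂).
γ = 1 + ln(55.5/273) / ln(8.09/88.2) = 1.667.
γ ≈ 1.67 is close to 5/3, so the gas is monatomic.

γ ≈ 1.67; monatomic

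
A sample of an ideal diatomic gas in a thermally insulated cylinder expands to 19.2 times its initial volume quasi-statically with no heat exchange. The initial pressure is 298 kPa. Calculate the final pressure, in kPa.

P₂ ≈ 4.76 kPa

Since PV^γ is constant along a reversible adiabat, P₂ = P₁ (V₁/V₂)^γ.
For a diatomic ideal gas γ = 7/5.
P₂ = 298 × (1/19.2)^(7/5) = 4.76 kPa.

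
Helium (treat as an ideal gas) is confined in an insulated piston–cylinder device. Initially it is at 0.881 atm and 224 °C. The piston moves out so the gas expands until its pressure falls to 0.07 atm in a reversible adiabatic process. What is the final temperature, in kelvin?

Adiabatic: T₂/T₁ = (P₂/P₁)^((γ−1)/γ).
For a monatomic ideal gas γ = 5/3, so (γ−1)/γ = 2/5.
T₁ = 224 °C = 497.1 K.
T₂ = 497.1 × (0.07/0.881)^(2/5) = 180.5 K.

T₂ ≈ 181 K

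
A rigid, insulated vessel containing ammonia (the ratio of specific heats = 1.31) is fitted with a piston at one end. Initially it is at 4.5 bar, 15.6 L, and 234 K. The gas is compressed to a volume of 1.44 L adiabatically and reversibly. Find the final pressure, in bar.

P₂ ≈ 102 bar

Since PV^γ is constant along a reversible adiabat, P₂ = P₁ (V₁/V₂)^γ.
P₂ = 4.5 × (15.6/1.44)^(1.31) = 102 bar.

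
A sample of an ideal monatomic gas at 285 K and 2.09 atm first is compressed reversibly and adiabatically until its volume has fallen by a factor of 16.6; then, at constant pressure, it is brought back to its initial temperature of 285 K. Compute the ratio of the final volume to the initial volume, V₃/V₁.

V₃/V₁ ≈ 0.00926

For a monatomic ideal gas γ = 5/3.
Adiabatic step: V₂/V₁ = 0.06024; T₂ = T₁·16.6^(2/3) = 1855 K.
Isobaric step: V₃/V₂ = T₃/T₂ = 285/1855.
V₃/V₁ = (V₂/V₁)(V₃/V₂) = 0.06024 × (285/1855) = 0.009257.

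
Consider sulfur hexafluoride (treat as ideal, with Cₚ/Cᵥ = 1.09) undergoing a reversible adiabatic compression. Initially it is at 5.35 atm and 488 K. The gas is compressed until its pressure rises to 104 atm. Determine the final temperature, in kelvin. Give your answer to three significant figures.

T₂ ≈ 623 K

Along an adiabat T P^((1−γ)/γ) is constant, so T₂ = T₁ (P₂/P₁)^((γ−1)/γ).
T₂ = 488 × (104/5.35)^(0.0826) = 623.5 K.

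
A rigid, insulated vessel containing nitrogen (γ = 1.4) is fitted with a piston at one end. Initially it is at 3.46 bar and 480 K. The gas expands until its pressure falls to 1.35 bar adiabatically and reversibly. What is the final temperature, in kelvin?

T₂ ≈ 367 K

Along an adiabat T P^((1−γ)/γ) is constant, so T₂ = T₁ (P₂/P₁)^((γ−1)/γ).
T₂ = 480 × (1.35/3.46)^(0.286) = 366.8 K.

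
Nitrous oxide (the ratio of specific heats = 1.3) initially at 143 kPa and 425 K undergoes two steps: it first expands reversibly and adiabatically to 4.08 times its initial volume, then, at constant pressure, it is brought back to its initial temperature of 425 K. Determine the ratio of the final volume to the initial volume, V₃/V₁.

Adiabatic step: V₂/V₁ = 4.08; T₂ = T₁·(1/4.08)^(0.3) = 278.7 K.
Isobaric step: V₃/V₂ = T₃/T₂ = 425/278.7.
V₃/V₁ = (V₂/V₁)(V₃/V₂) = 4.08 × (425/278.7) = 6.221.

V₃/V₁ ≈ 6.22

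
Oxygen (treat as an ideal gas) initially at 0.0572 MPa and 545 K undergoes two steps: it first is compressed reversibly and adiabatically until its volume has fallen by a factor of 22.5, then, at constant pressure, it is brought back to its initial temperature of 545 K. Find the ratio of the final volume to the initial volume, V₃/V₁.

V₃/V₁ ≈ 0.0128

For a diatomic ideal gas γ = 7/5.
Adiabatic step: V₂/V₁ = 0.04444; T₂ = T₁·22.5^(2/5) = 1894 K.
Isobaric step: V₃/V₂ = T₃/T₂ = 545/1894.
V₃/V₁ = (V₂/V₁)(V₃/V₂) = 0.04444 × (545/1894) = 0.01279.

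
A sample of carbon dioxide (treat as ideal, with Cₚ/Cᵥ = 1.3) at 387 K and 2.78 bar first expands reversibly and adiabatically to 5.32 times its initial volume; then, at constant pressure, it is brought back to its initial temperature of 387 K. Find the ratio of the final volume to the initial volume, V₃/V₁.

V₃/V₁ ≈ 8.78

Adiabatic step: V₂/V₁ = 5.32; T₂ = T₁·(1/5.32)^(0.3) = 234.4 K.
Isobaric step: V₃/V₂ = T₃/T₂ = 387/234.4.
V₃/V₁ = (V₂/V₁)(V₃/V₂) = 5.32 × (387/234.4) = 8.784.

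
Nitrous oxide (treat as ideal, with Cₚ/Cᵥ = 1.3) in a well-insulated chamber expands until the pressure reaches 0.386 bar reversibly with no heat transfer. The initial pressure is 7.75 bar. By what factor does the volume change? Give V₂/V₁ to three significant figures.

From PV^γ = const, V₂/V₁ = (P₁/P₂)^(1/γ).
V₂/V₁ = (7.75/0.386)^(0.769) = 10.05.

V₂/V₁ ≈ 10.0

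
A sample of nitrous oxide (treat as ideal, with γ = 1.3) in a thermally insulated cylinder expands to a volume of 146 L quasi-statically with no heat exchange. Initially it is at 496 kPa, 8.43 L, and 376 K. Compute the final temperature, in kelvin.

T₂ ≈ 160 K

Adiabatic: T₁V₁^(γ−1) = T₂V₂^(γ−1) ⇒ T₂ = T₁ (V₁/V₂)^(γ−1).
T₂ = 376 × (8.43/146)^(0.3) = 159.8 K.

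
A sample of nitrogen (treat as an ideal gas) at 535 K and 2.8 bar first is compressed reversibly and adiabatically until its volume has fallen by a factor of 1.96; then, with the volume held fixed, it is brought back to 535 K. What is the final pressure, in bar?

P₃ ≈ 5.49 bar

For a diatomic ideal gas γ = 7/5.
Adiabatic step (PV^γ = const): P₂ = 2.8×1.96^(7/5) = 7.183 bar; T₂ = 535×1.96^(2/5) = 700.3 K.
Isochoric: P₃ = P₂(T₃/T₂) = 7.183 × (535/700.3) = 5.488 bar.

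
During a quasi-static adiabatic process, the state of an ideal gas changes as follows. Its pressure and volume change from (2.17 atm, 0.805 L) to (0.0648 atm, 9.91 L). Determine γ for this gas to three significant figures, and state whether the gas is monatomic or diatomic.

γ ≈ 1.40; diatomic

PV^γ = const ⇒ γ = ln(P₂/P₁) / ln(V₁/V₂).
γ = ln(0.0648/2.17) / ln(0.805/9.91) = 1.399.
γ ≈ 1.40 is close to 7/5, so the gas is diatomic.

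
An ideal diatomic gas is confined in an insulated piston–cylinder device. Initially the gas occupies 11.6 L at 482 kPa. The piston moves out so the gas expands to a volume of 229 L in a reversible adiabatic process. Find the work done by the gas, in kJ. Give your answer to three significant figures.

W ≈ 9.74 kJ

γ = 7/5 for a diatomic ideal gas.
P₂ = P₁(V₁/V₂)^γ = 482×(11.6/229)^(7/5) = 7.405 kPa.
For a reversible adiabat, W_by_gas = (P₁V₁ − P₂V₂)/(γ−1).
W_by = (482000×0.0116 − 7405×0.229) / (2/5) = 9739 J.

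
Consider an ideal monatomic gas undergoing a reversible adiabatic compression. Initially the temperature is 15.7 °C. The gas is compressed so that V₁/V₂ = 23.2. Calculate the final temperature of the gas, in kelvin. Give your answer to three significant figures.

T₂ ≈ 2350 K

Adiabatic: T₁V₁^(γ−1) = T₂V₂^(γ−1) ⇒ T₂ = T₁ (V₁/V₂)^(γ−1).
For a monatomic ideal gas γ = 5/3, so γ−1 = 2/3.
T₁ = 15.7 °C = 288.8 K.
T₂ = 288.8 × 23.2^(2/3) = 2350 K.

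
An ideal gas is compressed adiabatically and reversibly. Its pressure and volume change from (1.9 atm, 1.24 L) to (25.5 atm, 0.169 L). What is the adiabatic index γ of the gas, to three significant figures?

γ ≈ 1.30

PV^γ = const ⇒ γ = ln(P₂/P₁) / ln(V₁/V₂).
γ = ln(25.5/1.9) / ln(1.24/0.169) = 1.303.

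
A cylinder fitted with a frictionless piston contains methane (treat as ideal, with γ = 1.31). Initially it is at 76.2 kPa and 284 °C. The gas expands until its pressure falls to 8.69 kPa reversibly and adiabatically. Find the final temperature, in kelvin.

Along an adiabat T P^((1−γ)/γ) is constant, so T₂ = T₁ (P₂/P₁)^((γ−1)/γ).
T₁ = 284 °C = 557.1 K.
T₂ = 557.1 × (8.69/76.2)^(0.237) = 333.3 K.

T₂ ≈ 333 K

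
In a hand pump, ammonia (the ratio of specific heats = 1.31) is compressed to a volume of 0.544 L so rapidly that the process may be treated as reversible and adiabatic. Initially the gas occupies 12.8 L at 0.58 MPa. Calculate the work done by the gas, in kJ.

W ≈ -39.8 kJ

P₂ = P₁(V₁/V₂)^γ = 0.58×(12.8/0.544)^(1.31) = 36.33 MPa.
For a reversible adiabat, W_by_gas = (P₁V₁ − P₂V₂)/(γ−1).
W_by = (580000×0.0128 − 3.633×10^7×0.000544) / (0.31) = -39800 J.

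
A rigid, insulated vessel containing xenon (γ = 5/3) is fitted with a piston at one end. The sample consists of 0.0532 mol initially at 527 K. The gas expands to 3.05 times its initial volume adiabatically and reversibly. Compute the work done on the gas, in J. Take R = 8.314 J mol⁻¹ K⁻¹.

W ≈ -183 J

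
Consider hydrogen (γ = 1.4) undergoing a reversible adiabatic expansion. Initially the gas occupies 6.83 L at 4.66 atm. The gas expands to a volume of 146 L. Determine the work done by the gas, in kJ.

P₂ = P₁(V₁/V₂)^γ = 4.66×(6.83/146)^(1.4) = 0.06404 atm.
For a reversible adiabat, W_by_gas = (P₁V₁ − P₂V₂)/(γ−1).
W_by = (472200×0.00683 − 6489×0.146) / (0.4) = 5694 J.

W ≈ 5.69 kJ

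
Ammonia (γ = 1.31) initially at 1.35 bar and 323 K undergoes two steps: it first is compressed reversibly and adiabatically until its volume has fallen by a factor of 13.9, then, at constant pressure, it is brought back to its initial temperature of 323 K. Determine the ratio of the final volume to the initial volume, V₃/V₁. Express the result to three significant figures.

Adiabatic step: V₂/V₁ = 0.07194; T₂ = T₁·13.9^(0.31) = 730.4 K.
Isobaric step: V₃/V₂ = T₃/T₂ = 323/730.4.
V₃/V₁ = (V₂/V₁)(V₃/V₂) = 0.07194 × (323/730.4) = 0.03182.

V₃/V₁ ≈ 0.0318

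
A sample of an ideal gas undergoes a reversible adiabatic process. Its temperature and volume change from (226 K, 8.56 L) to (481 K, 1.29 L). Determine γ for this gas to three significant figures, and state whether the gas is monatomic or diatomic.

γ ≈ 1.40; diatomic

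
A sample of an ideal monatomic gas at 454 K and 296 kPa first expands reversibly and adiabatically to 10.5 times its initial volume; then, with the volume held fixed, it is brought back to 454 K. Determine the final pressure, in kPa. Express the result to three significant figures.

P₃ ≈ 28.2 kPa

For a monatomic ideal gas γ = 5/3.
Adiabatic step (PV^γ = const): P₂ = 296×(1/10.5)^(5/3) = 5.879 kPa; T₂ = 454×(1/10.5)^(2/3) = 94.68 K.
Isochoric: P₃ = P₂(T₃/T₂) = 5.879 × (454/94.68) = 28.19 kPa.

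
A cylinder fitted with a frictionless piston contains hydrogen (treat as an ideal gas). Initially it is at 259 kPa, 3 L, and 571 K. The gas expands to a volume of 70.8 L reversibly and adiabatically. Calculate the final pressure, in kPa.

P₂ ≈ 3.10 kPa

Since PV^γ is constant along a reversible adiabat, P₂ = P₁ (V₁/V₂)^γ.
γ = 7/5 for a diatomic ideal gas.
P₂ = 259 × (3/70.8)^(7/5) = 3.099 kPa.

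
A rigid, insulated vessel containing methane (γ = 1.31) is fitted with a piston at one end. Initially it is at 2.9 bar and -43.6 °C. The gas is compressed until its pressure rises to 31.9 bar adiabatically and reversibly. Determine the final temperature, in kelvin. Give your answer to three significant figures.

T₂ ≈ 405 K

Along an adiabat T P^((1−γ)/γ) is constant, so T₂ = T₁ (P₂/P₁)^((γ−1)/γ).
T₁ = -43.6 °C = 229.5 K.
T₂ = 229.5 × (31.9/2.9)^(0.237) = 404.9 K.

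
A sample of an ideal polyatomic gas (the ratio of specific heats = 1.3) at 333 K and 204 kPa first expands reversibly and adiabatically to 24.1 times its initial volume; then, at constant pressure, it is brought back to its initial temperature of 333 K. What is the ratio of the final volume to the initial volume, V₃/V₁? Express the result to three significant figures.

V₃/V₁ ≈ 62.6

Adiabatic step: V₂/V₁ = 24.1; T₂ = T₁·(1/24.1)^(0.3) = 128.2 K.
Isobaric step: V₃/V₂ = T₃/T₂ = 333/128.2.
V₃/V₁ = (V₂/V₁)(V₃/V₂) = 24.1 × (333/128.2) = 62.61.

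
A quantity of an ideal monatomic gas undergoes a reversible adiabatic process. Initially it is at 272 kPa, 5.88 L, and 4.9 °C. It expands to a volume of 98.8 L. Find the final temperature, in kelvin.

For a reversible adiabat TV^(γ−1) is constant, so T₂ = T₁ (V₁/V₂)^(γ−1).
γ = 5/3 for a monatomic ideal gas.
T₁ = 4.9 °C = 278 K.
T₂ = 278 × (5.88/98.8)^(2/3) = 42.38 K.

T₂ ≈ 42.4 K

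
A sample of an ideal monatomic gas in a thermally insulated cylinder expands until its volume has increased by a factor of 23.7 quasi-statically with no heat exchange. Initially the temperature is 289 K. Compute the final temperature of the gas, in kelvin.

For a reversible adiabat TV^(γ−1) is constant, so T₂ = T₁ (V₁/V₂)^(γ−1).
For a monatomic ideal gas γ = 5/3, so γ−1 = 2/3.
T₂ = 289 × (1/23.7)^(2/3) = 35.03 K.

T₂ ≈ 35.0 K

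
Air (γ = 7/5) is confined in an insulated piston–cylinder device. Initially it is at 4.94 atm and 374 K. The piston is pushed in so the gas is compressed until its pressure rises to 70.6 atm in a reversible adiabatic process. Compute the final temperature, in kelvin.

Along an adiabat T P^((1−γ)/γ) is constant, so T₂ = T₁ (P₂/P₁)^((γ−1)/γ).
T₂ = 374 × (70.6/4.94)^(2/7) = 799.6 K.

T₂ ≈ 800 K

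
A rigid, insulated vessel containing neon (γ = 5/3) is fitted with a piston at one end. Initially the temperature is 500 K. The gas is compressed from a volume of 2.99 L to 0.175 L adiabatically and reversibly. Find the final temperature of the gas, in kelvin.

T₂ ≈ 3320 K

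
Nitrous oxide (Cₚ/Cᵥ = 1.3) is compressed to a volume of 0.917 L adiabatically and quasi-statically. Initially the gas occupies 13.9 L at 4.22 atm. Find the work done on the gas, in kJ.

W ≈ 25.0 kJ

P₂ = P₁(V₁/V₂)^γ = 4.22×(13.9/0.917)^(1.3) = 144.6 atm.
For a reversible adiabat, W_by_gas = (P₁V₁ − P₂V₂)/(γ−1).
W_by = (427600×0.0139 − 1.465×10^7×0.000917) / (0.3) = -24970 J.
W_on_gas = −W_by = 24970 J.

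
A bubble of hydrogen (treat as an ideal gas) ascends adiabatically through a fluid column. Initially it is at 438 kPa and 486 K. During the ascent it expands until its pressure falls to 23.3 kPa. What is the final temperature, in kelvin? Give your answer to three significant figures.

T₂ ≈ 210 K

Along an adiabat T P^((1−γ)/γ) is constant, so T₂ = T₁ (P₂/P₁)^((γ−1)/γ).
For a diatomic ideal gas γ = 7/5, so (γ−1)/γ = 2/7.
T₂ = 486 × (23.3/438)^(2/7) = 210.2 K.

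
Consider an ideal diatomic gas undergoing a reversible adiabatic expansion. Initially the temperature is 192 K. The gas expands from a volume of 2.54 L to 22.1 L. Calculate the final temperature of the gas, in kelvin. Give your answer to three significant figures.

T₂ ≈ 80.8 K

Adiabatic: T₁V₁^(γ−1) = T₂V₂^(γ−1) ⇒ T₂ = T₁ (V₁/V₂)^(γ−1).
For a diatomic ideal gas γ = 7/5, so γ−1 = 2/5.
T₂ = 192 × (2.54/22.1)^(2/5) = 80.81 K.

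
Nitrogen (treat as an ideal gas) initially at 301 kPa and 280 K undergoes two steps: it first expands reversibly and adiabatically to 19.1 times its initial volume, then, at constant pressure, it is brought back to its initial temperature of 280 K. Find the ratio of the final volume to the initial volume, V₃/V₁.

V₃/V₁ ≈ 62.2

For a diatomic ideal gas γ = 7/5.
Adiabatic step: V₂/V₁ = 19.1; T₂ = T₁·(1/19.1)^(2/5) = 86.05 K.
Isobaric step: V₃/V₂ = T₃/T₂ = 280/86.05.
V₃/V₁ = (V₂/V₁)(V₃/V₂) = 19.1 × (280/86.05) = 62.15.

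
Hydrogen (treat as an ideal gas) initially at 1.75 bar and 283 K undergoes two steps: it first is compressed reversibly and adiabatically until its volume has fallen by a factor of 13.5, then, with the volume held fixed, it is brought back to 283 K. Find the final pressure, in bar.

P₃ ≈ 23.6 bar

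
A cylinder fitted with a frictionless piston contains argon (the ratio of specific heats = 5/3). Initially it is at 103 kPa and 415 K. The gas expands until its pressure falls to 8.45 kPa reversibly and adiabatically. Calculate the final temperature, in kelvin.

T₂ ≈ 153 K

Adiabatic: T₂/T₁ = (P₂/P₁)^((γ−1)/γ).
T₂ = 415 × (8.45/103)^(2/5) = 152.6 K.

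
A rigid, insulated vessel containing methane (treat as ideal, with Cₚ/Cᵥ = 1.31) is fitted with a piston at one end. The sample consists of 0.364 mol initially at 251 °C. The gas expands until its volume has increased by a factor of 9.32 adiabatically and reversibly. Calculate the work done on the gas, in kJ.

W ≈ -2.56 kJ

Adiabatic: T₁V₁^(γ−1) = T₂V₂^(γ−1) ⇒ T₂ = T₁ (V₁/V₂)^(γ−1).
T₁ = 251 °C = 524.1 K.
T₂ = 524.1 × (1/9.32)^(0.31) = 262.4 K.
Q = 0, so ΔU = W_on_gas = nCᵥΔT with Cᵥ = R/(γ−1) = 26.82 J/(mol·K).
ΔU = 0.364 × 26.82 × (262.4 − 524.1) = -2555 J.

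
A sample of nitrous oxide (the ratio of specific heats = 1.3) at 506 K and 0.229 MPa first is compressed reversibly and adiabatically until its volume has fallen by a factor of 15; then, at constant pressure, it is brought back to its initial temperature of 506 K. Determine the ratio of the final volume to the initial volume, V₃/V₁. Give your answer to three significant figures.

Adiabatic step: V₂/V₁ = 0.06667; T₂ = T₁·15^(0.3) = 1140 K.
Isobaric step: V₃/V₂ = T₃/T₂ = 506/1140.
V₃/V₁ = (V₂/V₁)(V₃/V₂) = 0.06667 × (506/1140) = 0.02959.

V₃/V₁ ≈ 0.0296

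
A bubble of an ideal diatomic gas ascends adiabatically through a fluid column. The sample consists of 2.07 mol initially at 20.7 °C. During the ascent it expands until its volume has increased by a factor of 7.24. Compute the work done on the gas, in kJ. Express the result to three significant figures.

W ≈ -6.92 kJ

Adiabatic: T₁V₁^(γ−1) = T₂V₂^(γ−1) ⇒ T₂ = T₁ (V₁/V₂)^(γ−1).
γ = 7/5 for a diatomic ideal gas, so γ−1 = 2/5.
T₁ = 20.7 °C = 293.8 K.
T₂ = 293.8 × (1/7.24)^(2/5) = 133.1 K.
Q = 0, so ΔU = W_on_gas = nCᵥΔT with Cᵥ = R/(γ−1) = 20.79 J/(mol·K).
ΔU = 2.07 × 20.79 × (133.1 − 293.8) = -6916 J.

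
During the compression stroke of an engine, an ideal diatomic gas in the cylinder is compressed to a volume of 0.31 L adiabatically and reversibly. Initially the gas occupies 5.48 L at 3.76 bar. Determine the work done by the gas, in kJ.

W ≈ -11.1 kJ

γ = 7/5 for a diatomic ideal gas.
P₂ = P₁(V₁/V₂)^γ = 3.76×(5.48/0.31)^(7/5) = 209.7 bar.
For a reversible adiabat, W_by_gas = (P₁V₁ − P₂V₂)/(γ−1).
W_by = (376000×0.00548 − 2.097×10^7×0.00031) / (2/5) = -11100 J.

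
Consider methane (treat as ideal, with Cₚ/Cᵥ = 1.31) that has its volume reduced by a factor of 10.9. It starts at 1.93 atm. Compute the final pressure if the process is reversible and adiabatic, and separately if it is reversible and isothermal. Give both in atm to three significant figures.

adiabatic: 44.1 atm; isothermal: 21.0 atm

Isothermal: P₂ = P₁(V₁/V₂) = 1.93×10.9 = 21.04 atm.
Adiabatic: P₂ = P₁(V₁/V₂)^γ = 1.93×10.9^(1.31) = 44.11 atm.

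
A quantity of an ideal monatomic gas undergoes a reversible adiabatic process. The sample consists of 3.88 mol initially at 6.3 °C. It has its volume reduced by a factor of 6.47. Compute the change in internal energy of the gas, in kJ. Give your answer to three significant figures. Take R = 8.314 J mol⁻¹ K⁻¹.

Adiabatic: T₁V₁^(γ−1) = T₂V₂^(γ−1) ⇒ T₂ = T₁ (V₁/V₂)^(γ−1).
γ = 5/3 for a monatomic ideal gas, so γ−1 = 2/3.
T₁ = 6.3 °C = 279.4 K.
T₂ = 279.4 × 6.47^(2/3) = 970.3 K.
Q = 0, so ΔU = W_on_gas = nCᵥΔT with Cᵥ = R/(γ−1) = 12.47 J/(mol·K).
ΔU = 3.88 × 12.47 × (970.3 − 279.4) = 33430 J.

ΔU ≈ 33.4 kJ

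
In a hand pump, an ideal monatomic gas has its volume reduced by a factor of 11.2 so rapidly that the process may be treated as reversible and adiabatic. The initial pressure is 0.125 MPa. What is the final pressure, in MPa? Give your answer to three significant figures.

P₂ ≈ 7.01 MPa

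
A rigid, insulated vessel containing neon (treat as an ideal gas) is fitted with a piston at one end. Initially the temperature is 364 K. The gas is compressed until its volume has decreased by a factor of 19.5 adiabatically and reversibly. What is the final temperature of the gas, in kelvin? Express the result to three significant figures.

Adiabatic: T₁V₁^(γ−1) = T₂V₂^(γ−1) ⇒ T₂ = T₁ (V₁/V₂)^(γ−1).
For a monatomic ideal gas γ = 5/3, so γ−1 = 2/3.
T₂ = 364 × 19.5^(2/3) = 2637 K.

T₂ ≈ 2640 K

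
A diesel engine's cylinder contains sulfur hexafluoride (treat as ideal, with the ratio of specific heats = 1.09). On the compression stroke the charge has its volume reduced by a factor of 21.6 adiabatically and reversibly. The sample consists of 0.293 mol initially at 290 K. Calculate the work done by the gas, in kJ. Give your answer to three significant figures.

W ≈ -2.50 kJ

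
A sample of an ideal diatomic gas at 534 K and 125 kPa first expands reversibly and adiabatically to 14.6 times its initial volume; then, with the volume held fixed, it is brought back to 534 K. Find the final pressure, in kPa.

For a diatomic ideal gas γ = 7/5.
Adiabatic step (PV^γ = const): P₂ = 125×(1/14.6)^(7/5) = 2.93 kPa; T₂ = 534×(1/14.6)^(2/5) = 182.7 K.
Isochoric: P₃ = P₂(T₃/T₂) = 2.93 × (534/182.7) = 8.562 kPa.

P₃ ≈ 8.56 kPa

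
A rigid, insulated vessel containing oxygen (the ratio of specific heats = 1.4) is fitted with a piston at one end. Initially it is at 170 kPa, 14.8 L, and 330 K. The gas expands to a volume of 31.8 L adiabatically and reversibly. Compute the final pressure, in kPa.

P₂ ≈ 58.3 kPa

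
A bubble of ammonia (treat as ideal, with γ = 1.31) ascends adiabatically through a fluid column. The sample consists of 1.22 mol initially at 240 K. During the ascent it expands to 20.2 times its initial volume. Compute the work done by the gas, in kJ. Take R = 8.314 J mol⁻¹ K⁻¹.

W ≈ 4.76 kJ

For a reversible adiabat TV^(γ−1) is constant, so T₂ = T₁ (V₁/V₂)^(γ−1).
T₂ = 240 × (1/20.2)^(0.31) = 94.53 K.
Q = 0, so ΔU = W_on_gas = nCᵥΔT with Cᵥ = R/(γ−1) = 26.82 J/(mol·K).
ΔU = 1.22 × 26.82 × (94.53 − 240) = -4760 J.
Work done by the gas = −ΔU = 4760 J.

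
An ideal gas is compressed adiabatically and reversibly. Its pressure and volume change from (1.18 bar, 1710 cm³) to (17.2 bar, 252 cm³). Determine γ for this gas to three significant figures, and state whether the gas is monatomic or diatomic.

γ ≈ 1.40; diatomic

PV^γ = const ⇒ γ = ln(P₂/P₁) / ln(V₁/V₂).
γ = ln(17.2/1.18) / ln(1710/252) = 1.399.
γ ≈ 1.40 is close to 7/5, so the gas is diatomic.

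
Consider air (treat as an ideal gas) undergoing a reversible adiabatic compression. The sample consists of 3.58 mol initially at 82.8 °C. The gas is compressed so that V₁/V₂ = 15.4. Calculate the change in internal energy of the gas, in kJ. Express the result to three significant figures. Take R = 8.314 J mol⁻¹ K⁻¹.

ΔU ≈ 52.6 kJ

Adiabatic: T₁V₁^(γ−1) = T₂V₂^(γ−1) ⇒ T₂ = T₁ (V₁/V₂)^(γ−1).
γ = 7/5 for a diatomic ideal gas, so γ−1 = 2/5.
T₁ = 82.8 °C = 355.9 K.
T₂ = 355.9 × 15.4^(2/5) = 1063 K.
Q = 0, so ΔU = W_on_gas = nCᵥΔT with Cᵥ = R/(γ−1) = 20.79 J/(mol·K).
ΔU = 3.58 × 20.79 × (1063 − 355.9) = 52590 J.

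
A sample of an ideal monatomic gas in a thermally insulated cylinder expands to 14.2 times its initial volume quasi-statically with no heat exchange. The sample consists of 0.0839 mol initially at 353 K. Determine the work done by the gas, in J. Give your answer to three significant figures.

W ≈ 306 J

Adiabatic: T₁V₁^(γ−1) = T₂V₂^(γ−1) ⇒ T₂ = T₁ (V₁/V₂)^(γ−1).
γ = 5/3 for a monatomic ideal gas, so γ−1 = 2/3.
T₂ = 353 × (1/14.2)^(2/3) = 60.2 K.
Q = 0, so ΔU = W_on_gas = nCᵥΔT with Cᵥ = R/(γ−1) = 12.47 J/(mol·K).
ΔU = 0.0839 × 12.47 × (60.2 − 353) = -306.4 J.
Work done by the gas = −ΔU = 306.4 J.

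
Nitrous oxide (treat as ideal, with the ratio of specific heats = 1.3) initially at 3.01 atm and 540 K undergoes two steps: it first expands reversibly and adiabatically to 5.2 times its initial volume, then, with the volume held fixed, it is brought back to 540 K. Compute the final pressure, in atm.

P₃ ≈ 0.579 atm

Adiabatic step (PV^γ = const): P₂ = 3.01×(1/5.2)^(1.3) = 0.353 atm; T₂ = 540×(1/5.2)^(0.3) = 329.3 K.
Isochoric: P₃ = P₂(T₃/T₂) = 0.353 × (540/329.3) = 0.5788 atm.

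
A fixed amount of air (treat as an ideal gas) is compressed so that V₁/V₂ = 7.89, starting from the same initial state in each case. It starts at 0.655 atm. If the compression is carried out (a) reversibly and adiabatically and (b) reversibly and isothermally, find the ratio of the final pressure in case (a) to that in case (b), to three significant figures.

For a diatomic ideal gas γ = 7/5.
Isothermal: P_b = P₁(V₁/V₂) = 0.655×7.89.
Adiabatic: P_a = P₁(V₁/V₂)^γ = 0.655×7.89^(7/5).
P_a/P_b = (V₁/V₂)^(γ−1) = 7.89^(2/5) = 2.285.

P_adiabatic / P_isothermal ≈ 2.28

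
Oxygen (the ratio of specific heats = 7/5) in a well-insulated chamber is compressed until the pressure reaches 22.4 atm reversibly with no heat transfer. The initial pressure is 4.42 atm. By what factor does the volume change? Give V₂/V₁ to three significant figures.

From PV^γ = const, V₂/V₁ = (P₁/P₂)^(1/γ).
V₂/V₁ = (4.42/22.4)^(5/7) = 0.3137.

V₂/V₁ ≈ 0.314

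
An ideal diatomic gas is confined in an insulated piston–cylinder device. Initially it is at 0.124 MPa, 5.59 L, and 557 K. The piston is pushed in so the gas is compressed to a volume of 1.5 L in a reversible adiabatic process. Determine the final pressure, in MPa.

P₂ ≈ 0.782 MPa

Adiabatic: P₁V₁^γ = P₂V₂^γ ⇒ P₂ = P₁ (V₁/V₂)^γ.
γ = 7/5 for a diatomic ideal gas.
P₂ = 0.124 × (5.59/1.5)^(7/5) = 0.7821 MPa.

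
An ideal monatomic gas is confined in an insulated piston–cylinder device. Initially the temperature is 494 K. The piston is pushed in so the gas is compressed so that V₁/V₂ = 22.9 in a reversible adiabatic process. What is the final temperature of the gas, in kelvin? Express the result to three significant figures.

Adiabatic: T₁V₁^(γ−1) = T₂V₂^(γ−1) ⇒ T₂ = T₁ (V₁/V₂)^(γ−1).
For a monatomic ideal gas γ = 5/3, so γ−1 = 2/3.
T₂ = 494 × 22.9^(2/3) = 3984 K.

T₂ ≈ 3980 K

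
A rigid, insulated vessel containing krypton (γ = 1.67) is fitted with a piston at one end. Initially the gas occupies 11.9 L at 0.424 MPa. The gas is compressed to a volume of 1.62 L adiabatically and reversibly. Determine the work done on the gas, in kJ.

P₂ = P₁(V₁/V₂)^γ = 0.424×(11.9/1.62)^(1.67) = 11.85 MPa.
For a reversible adiabat, W_by_gas = (P₁V₁ − P₂V₂)/(γ−1).
W_by = (424000×0.0119 − 1.185×10^7×0.00162) / (0.67) = -21120 J.
W_on_gas = −W_by = 21120 J.

W ≈ 21.1 kJ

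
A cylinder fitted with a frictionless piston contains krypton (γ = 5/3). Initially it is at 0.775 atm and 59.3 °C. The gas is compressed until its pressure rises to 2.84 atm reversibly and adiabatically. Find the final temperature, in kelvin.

Adiabatic: T₂/T₁ = (P₂/P₁)^((γ−1)/γ).
T₁ = 59.3 °C = 332.4 K.
T₂ = 332.4 × (2.84/0.775)^(2/5) = 558.9 K.

T₂ ≈ 559 K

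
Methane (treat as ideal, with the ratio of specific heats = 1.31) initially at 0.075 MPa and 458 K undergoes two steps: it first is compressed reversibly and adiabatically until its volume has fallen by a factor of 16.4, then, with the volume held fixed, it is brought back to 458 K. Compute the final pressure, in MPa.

P₃ ≈ 1.23 MPa

Adiabatic step (PV^γ = const): P₂ = 0.075×16.4^(1.31) = 2.928 MPa; T₂ = 458×16.4^(0.31) = 1090 K.
Isochoric: P₃ = P₂(T₃/T₂) = 2.928 × (458/1090) = 1.23 MPa.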